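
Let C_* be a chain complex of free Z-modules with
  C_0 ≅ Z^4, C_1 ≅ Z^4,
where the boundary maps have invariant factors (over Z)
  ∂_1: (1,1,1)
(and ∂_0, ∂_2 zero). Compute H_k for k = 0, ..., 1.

H_0 ≅ Z,  H_1 ≅ Z.

H_0: b_0 = 4 − 0 − 3 = 1; torsion from ∂_1 factors > 1: none. So H_0 ≅ Z.
H_1: b_1 = 4 − 3 − 0 = 1; torsion from ∂_2 factors > 1: none. So H_1 ≅ Z.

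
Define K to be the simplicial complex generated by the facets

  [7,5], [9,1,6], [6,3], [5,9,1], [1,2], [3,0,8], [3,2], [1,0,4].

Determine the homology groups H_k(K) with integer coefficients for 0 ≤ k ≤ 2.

H_0 ≅ Z,  H_1 ≅ Z^2,  H_2 = 0.

Fix the vertex order 0 < 1 < 2 < 3 < 4 < 5 < 6 < 7 < 8 < 9 and write every simplex with vertices in increasing order. Then dim K = 2 and the simplices of K are:

  0-simplices (10): [0], [1], [2], [3], [4], [5], [6], [7], [8], [9]
  1-simplices (15): [0,1], [0,3], [0,4], [0,8], [1,2], [1,4], [1,5], [1,6], [1,9], [2,3], [3,6], [3,8], [5,7], [5,9], [6,9]
  2-simplices (4): [0,1,4], [0,3,8], [1,5,9], [1,6,9]

so the chain groups are C_0 ≅ Z^10, C_1 ≅ Z^15, C_2 ≅ Z^4.

∂_1: C_1 → C_0 sends each edge [p,q] (with p < q) to q − p. For instance
  ∂[6,9] = [9] − [6].
The resulting 10×15 matrix has rank 9, and its Smith normal form has invariant factors (1,1,1,1,1,1,1,1,1).

∂_2: C_2 → C_1 maps a triangle to the signed sum of its edges. For instance
  ∂[1,6,9] = [6,9] − [1,9] + [1,6],
  ∂[1,5,9] = [5,9] − [1,9] + [1,5].
The 15×4 boundary matrix has rank 4 and Smith normal form diag(1,1,1,1).

Reading off H_k = ker ∂_k / im ∂_{k+1}:

  H_0: rank C_0 − rank ∂_1 = 10 − 9 = 1, and the invariant factors of ∂_1 are all 1, so H_0 = Z.
  H_1: rank ker ∂_1 − rank ∂_2 = (15 − 9) − 4 = 2, and the invariant factors of ∂_2 are all 1, so H_1 = Z^2.
  H_2: rank ker ∂_2 − rank ∂_3 = (4 − 4) − 0 = 0, and there is no ∂_3, so H_2 = 0.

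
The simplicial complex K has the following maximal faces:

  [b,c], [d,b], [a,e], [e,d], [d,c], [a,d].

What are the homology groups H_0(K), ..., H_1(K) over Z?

H_0 = Z,  H_1 = Z^2.

We work with the vertex ordering a < b < c < d < e. The simplices of K, each written with vertices in increasing order, are:

  0-simplices (5): a, b, c, d, e
  1-simplices (6): ad, ae, bc, bd, cd, de

Hence C_0 ≅ Z^5, C_1 ≅ Z^6.

The boundary map ∂_1: C_1 → C_0 is given by ∂[p,q] = [q] − [p].
This gives a 5×6 integer matrix of rank 4; reducing to Smith normal form yields diagonal entries (1,1,1,1).

Now H_k = ker ∂_k / im ∂_{k+1}, so:

  H_0: rank C_0 − rank ∂_1 = 5 − 4 = 1, and the invariant factors of ∂_1 are all 1, so H_0 = Z.
  H_1: rank ker ∂_1 − rank ∂_2 = (6 − 4) − 0 = 2, and there is no ∂_2, so H_1 = Z^2.

As a check, the Euler characteristic is 5 − 6 = -1, which agrees with 1 − 2 = -1.
(K is a triangulation of a wedge of 2 circles.)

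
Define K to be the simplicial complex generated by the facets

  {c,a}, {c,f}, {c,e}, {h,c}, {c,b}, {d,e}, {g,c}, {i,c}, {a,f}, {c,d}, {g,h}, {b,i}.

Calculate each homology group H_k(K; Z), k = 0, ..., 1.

H_0 = Z,  H_1 = Z^4.

Take the total order a < b < c < d < e < f < g < h < i on the vertex set. Then K (dimension 1) consists of the simplices:

  0-simplices (9): a, b, c, d, e, f, g, h, i
  1-simplices (12): ac, af, bc, bi, cd, ce, cf, cg, ch, ci, de, gh

giving chain groups C_0 ≅ Z^9, C_1 ≅ Z^12.

Boundary ∂_1: C_1 → C_0 maps an edge to its endpoints' difference, ∂[p,q] = q − p. For instance
  ∂cd = d − c.
This gives a 9×12 integer matrix of rank 8; reducing to Smith normal form yields diagonal entries (1,1,1,1,1,1,1,1).

Now H_k = ker ∂_k / im ∂_{k+1}, so:

  H_0: rank C_0 − rank ∂_1 = 9 − 8 = 1, and the invariant factors of ∂_1 are all 1, so H_0 = Z.
  H_1: rank ker ∂_1 − rank ∂_2 = (12 − 8) − 0 = 4, and there is no ∂_2, so H_1 = Z^4.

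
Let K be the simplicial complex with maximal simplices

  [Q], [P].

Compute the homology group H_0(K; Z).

H_0 = Z^2.

Order the vertices as P < Q. Listing each simplex with vertices in this order, K has dimension 0 with simplices:

  0-simplices (2): P, Q

giving chain groups C_0 ≅ Z^2.

Now H_k = ker ∂_k / im ∂_{k+1}, so:

  H_0: rank C_0 − rank ∂_1 = 2 − 0 = 2, and there is no ∂_1, so H_0 = Z^2.

(K is a triangulation of a set of 2 points.)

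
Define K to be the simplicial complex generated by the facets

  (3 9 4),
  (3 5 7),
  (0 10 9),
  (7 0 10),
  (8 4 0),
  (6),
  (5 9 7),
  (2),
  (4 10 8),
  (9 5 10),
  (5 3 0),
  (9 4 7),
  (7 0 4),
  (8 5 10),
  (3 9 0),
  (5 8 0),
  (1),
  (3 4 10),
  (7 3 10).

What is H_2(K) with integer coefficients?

Order the vertices as 0 < 1 < 2 < 3 < 4 < 5 < 6 < 7 < 8 < 9 < 10. Listing each simplex with vertices in this order, K has dimension 2 with simplices:

  0-simplices (11): [0], [1], [2], [3], [4], [5], [6], [7], [8], [9], [10]
  1-simplices (24): (24 of them)
  2-simplices (16): [0,3,5], [0,3,9], [0,4,7], [0,4,8], [0,5,8], [0,7,10], [0,9,10], [3,4,9], [3,4,10], [3,5,7], [3,7,10], [4,7,9], [4,8,10], [5,7,9], [5,8,10], [5,9,10]

giving chain groups C_0 ≅ Z^11, C_1 ≅ Z^24, C_2 ≅ Z^16.

∂_1: C_1 → C_0 maps an edge to its endpoints' difference, ∂[p,q] = q − p. For instance
  ∂[0,3] = [3] − [0].
The resulting 11×24 matrix has rank 7, and its Smith normal form has invariant factors (1,1,1,1,1,1,1).

Boundary ∂_2: C_2 → C_1 maps a triangle to the signed sum of its edges. For instance
  ∂[3,4,10] = [4,10] − [3,10] + [3,4],
  ∂[5,9,10] = [9,10] − [5,10] + [5,9].
The resulting 24×16 matrix has rank 15, and its Smith normal form has invariant factors (1,1,1,1,1,1,1,1,1,1,1,1,1,1,1).

Reading off H_k = ker ∂_k / im ∂_{k+1}:

  H_2: rank ker ∂_2 − rank ∂_3 = (16 − 15) − 0 = 1, and there is no ∂_3, so H_2 = Z.

H_2 ≅ Z.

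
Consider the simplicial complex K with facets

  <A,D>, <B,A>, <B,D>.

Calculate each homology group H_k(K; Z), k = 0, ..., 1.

H_0 = Z,  H_1 = Z.

K has 3 vertices, 3 edges.
rank ∂_0 = 0, rank ∂_1 = 2 ⇒ b_0 = 3 − 0 − 2 = 1; all invariant factors of ∂_1 are 1 so no torsion. So H_0 ≅ Z.
rank ∂_1 = 2, rank ∂_2 = 0 ⇒ b_1 = 3 − 2 − 0 = 1. So H_1 ≅ Z.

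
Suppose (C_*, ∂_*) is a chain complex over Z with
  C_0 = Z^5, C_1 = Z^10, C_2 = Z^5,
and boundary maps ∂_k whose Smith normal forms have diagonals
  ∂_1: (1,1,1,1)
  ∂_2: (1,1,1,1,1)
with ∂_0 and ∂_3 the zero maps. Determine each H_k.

H_0: b_0 = 5 − 0 − 4 = 1; torsion from ∂_1 factors > 1: none. So H_0 = Z.
H_1: b_1 = 10 − 4 − 5 = 1; torsion from ∂_2 factors > 1: none. So H_1 = Z.
H_2: b_2 = 5 − 5 − 0 = 0; torsion from ∂_3 factors > 1: none. So H_2 = 0.

H_0 = Z,  H_1 = Z,  H_2 = 0.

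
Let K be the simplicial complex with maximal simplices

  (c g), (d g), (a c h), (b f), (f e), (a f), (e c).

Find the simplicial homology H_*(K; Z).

Take the total order a < b < c < d < e < f < g < h on the vertex set. Then K (dimension 2) consists of the simplices:

  0-simplices (8): a, b, c, d, e, f, g, h
  1-simplices (9): ac, af, ah, bf, ce, cg, ch, dg, ef
  2-simplices (1): ach

so the chain groups are C_0 ≅ Z^8, C_1 ≅ Z^9, C_2 ≅ Z^1.

The boundary map ∂_1: C_1 → C_0 sends each edge [p,q] (with p < q) to q − p.
The 8×9 boundary matrix has rank 7 and Smith normal form diag(1,1,1,1,1,1,1).

∂_2: C_2 → C_1 acts by ∂[p,q,r] = [q,r] − [p,r] + [p,q]. For instance
  ∂ach = ch − ah + ac.
As a 9×1 matrix over Z this has rank 1, with invariant factors (1).

Reading off H_k = ker ∂_k / im ∂_{k+1}:

  H_0: rank C_0 − rank ∂_1 = 8 − 7 = 1, and the invariant factors of ∂_1 are all 1, so H_0 = Z.
  H_1: rank ker ∂_1 − rank ∂_2 = (9 − 7) − 1 = 1, and the invariant factors of ∂_2 are all 1, so H_1 = Z.
  H_2: rank ker ∂_2 − rank ∂_3 = (1 − 1) − 0 = 0, and there is no ∂_3, so H_2 = 0.

As a check, the Euler characteristic is 8 − 9 + 1 = 0, which agrees with 1 − 1 + 0 = 0.

H_0 = Z,  H_1 = Z,  H_2 = 0.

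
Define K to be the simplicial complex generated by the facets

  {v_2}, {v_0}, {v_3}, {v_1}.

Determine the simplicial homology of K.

H_0 ≅ Z^4.

K has 4 vertices.
rank ∂_0 = 0, rank ∂_1 = 0 ⇒ b_0 = 4 − 0 − 0 = 4. So H_0 = Z^4.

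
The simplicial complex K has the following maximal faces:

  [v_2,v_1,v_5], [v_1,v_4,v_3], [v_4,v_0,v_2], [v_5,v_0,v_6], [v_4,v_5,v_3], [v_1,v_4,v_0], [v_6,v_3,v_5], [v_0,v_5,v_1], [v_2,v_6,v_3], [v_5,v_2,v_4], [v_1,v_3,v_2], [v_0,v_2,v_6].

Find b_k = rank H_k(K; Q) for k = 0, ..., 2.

K has 7 vertices, 18 edges, 12 triangles.
rank ∂_0 = 0, rank ∂_1 = 6 ⇒ b_0 = 7 − 0 − 6 = 1; all invariant factors of ∂_1 are 1 so no torsion. So H_0 ≅ Z.
rank ∂_1 = 6, rank ∂_2 = 12 ⇒ b_1 = 18 − 6 − 12 = 0; ∂_2 has invariant factor(s) [2] giving torsion. So H_1 ≅ Z_2.
rank ∂_2 = 12, rank ∂_3 = 0 ⇒ b_2 = 12 − 12 − 0 = 0. So H_2 ≅ 0.

b_0 = 1, b_1 = 0, b_2 = 0.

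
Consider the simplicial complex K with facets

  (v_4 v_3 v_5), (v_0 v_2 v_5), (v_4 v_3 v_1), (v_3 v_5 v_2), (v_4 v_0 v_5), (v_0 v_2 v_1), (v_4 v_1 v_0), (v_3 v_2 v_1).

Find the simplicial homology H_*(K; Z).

Order the vertices as v_0 < v_1 < v_2 < v_3 < v_4 < v_5. Listing each simplex with vertices in this order, K has dimension 2 with simplices:

  0-simplices (6): [v_0], [v_1], [v_2], [v_3], [v_4], [v_5]
  1-simplices (12): [v_0,v_1], [v_0,v_2], [v_0,v_4], [v_0,v_5], [v_1,v_2], [v_1,v_3], [v_1,v_4], [v_2,v_3], [v_2,v_5], [v_3,v_4], [v_3,v_5], [v_4,v_5]
  2-simplices (8): [v_0,v_1,v_2], [v_0,v_1,v_4], [v_0,v_2,v_5], [v_0,v_4,v_5], [v_1,v_2,v_3], [v_1,v_3,v_4], [v_2,v_3,v_5], [v_3,v_4,v_5]

Hence C_0 ≅ Z^6, C_1 ≅ Z^12, C_2 ≅ Z^8.

Boundary ∂_1: C_1 → C_0 maps an edge to its endpoints' difference, ∂[p,q] = q − p. For instance
  ∂[v_0,v_1] = [v_1] − [v_0].
As a 6×12 matrix over Z this has rank 5, with invariant factors (1,1,1,1,1).

Boundary ∂_2: C_2 → C_1 maps a triangle to the signed sum of its edges. For instance
  ∂[v_1,v_2,v_3] = [v_2,v_3] − [v_1,v_3] + [v_1,v_2],
  ∂[v_0,v_1,v_4] = [v_1,v_4] − [v_0,v_4] + [v_0,v_1].
As a 12×8 matrix over Z this has rank 7, with invariant factors (1,1,1,1,1,1,1).

From H_k ≅ ker(∂_k) / im(∂_{k+1}) we obtain:

  H_0: rank C_0 − rank ∂_1 = 6 − 5 = 1, and the invariant factors of ∂_1 are all 1, so H_0 ≅ Z.
  H_1: rank ker ∂_1 − rank ∂_2 = (12 − 5) − 7 = 0, and the invariant factors of ∂_2 are all 1, so H_1 ≅ 0.
  H_2: rank ker ∂_2 − rank ∂_3 = (8 − 7) − 0 = 1, and there is no ∂_3, so H_2 ≅ Z.

H_0 = Z,  H_1 = 0,  H_2 = Z.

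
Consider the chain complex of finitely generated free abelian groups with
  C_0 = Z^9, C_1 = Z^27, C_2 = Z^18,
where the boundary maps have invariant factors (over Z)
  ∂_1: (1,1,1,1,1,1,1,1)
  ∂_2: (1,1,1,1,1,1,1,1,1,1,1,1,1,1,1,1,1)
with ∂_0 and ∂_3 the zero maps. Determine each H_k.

H_0 = Z,  H_1 = Z^2,  H_2 = Z.

H_0: b_0 = 9 − 0 − 8 = 1; torsion from ∂_1 factors > 1: none. So H_0 = Z.
H_1: b_1 = 27 − 8 − 17 = 2; torsion from ∂_2 factors > 1: none. So H_1 = Z^2.
H_2: b_2 = 18 − 17 − 0 = 1; torsion from ∂_3 factors > 1: none. So H_2 = Z.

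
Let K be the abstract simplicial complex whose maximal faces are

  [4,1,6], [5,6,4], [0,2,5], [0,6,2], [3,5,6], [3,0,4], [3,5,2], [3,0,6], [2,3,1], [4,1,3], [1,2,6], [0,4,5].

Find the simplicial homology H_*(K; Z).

H_0 = Z,  H_1 = Z/2Z,  H_2 = 0.

Order the vertices as 0 < 1 < 2 < 3 < 4 < 5 < 6. Listing each simplex with vertices in this order, K has dimension 2 with simplices:

  0-simplices (7): [0], [1], [2], [3], [4], [5], [6]
  1-simplices (18): [0,2], [0,3], [0,4], [0,5], [0,6], [1,2], [1,3], [1,4], [1,6], [2,3], [2,5], [2,6], [3,4], [3,5], [3,6], [4,5], [4,6], [5,6]
  2-simplices (12): [0,2,5], [0,2,6], [0,3,4], [0,3,6], [0,4,5], [1,2,3], [1,2,6], [1,3,4], [1,4,6], [2,3,5], [3,5,6], [4,5,6]

giving chain groups C_0 ≅ Z^7, C_1 ≅ Z^18, C_2 ≅ Z^12.

∂_1: C_1 → C_0 sends each edge [p,q] (with p < q) to q − p. For instance
  ∂[1,2] = [2] − [1].
As a 7×18 matrix over Z this has rank 6, with invariant factors (1,1,1,1,1,1).

∂_2: C_2 → C_1 sends each 2-simplex [p,q,r] to [q,r] − [p,r] + [p,q]. For instance
  ∂[0,3,4] = [3,4] − [0,4] + [0,3],
  ∂[4,5,6] = [5,6] − [4,6] + [4,5].
As a 18×12 matrix over Z this has rank 12, with invariant factors (1,1,1,1,1,1,1,1,1,1,1,2).

From H_k ≅ ker(∂_k) / im(∂_{k+1}) we obtain:

  H_0: rank C_0 − rank ∂_1 = 7 − 6 = 1, and the invariant factors of ∂_1 are all 1, so H_0 = Z.
  H_1: rank ker ∂_1 − rank ∂_2 = (18 − 6) − 12 = 0, and ∂_2 has invariant factor 2 > 1, so H_1 = Z/2Z.
  H_2: rank ker ∂_2 − rank ∂_3 = (12 − 12) − 0 = 0, and there is no ∂_3, so H_2 = 0.

(K is a triangulation of the real projective plane RP^2.)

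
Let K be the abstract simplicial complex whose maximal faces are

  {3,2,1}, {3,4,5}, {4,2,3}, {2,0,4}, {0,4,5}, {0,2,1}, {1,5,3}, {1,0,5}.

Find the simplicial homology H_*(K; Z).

Fix the vertex order 0 < 1 < 2 < 3 < 4 < 5 and write every simplex with vertices in increasing order. Then dim K = 2 and the simplices of K are:

  0-simplices (6): [0], [1], [2], [3], [4], [5]
  1-simplices (12): [0,1], [0,2], [0,4], [0,5], [1,2], [1,3], [1,5], [2,3], [2,4], [3,4], [3,5], [4,5]
  2-simplices (8): [0,1,2], [0,1,5], [0,2,4], [0,4,5], [1,2,3], [1,3,5], [2,3,4], [3,4,5]

Hence C_0 ≅ Z^6, C_1 ≅ Z^12, C_2 ≅ Z^8.

The boundary map ∂_1: C_1 → C_0 maps an edge to its endpoints' difference, ∂[p,q] = q − p. For instance
  ∂[4,5] = [5] − [4].
As a 6×12 matrix over Z this has rank 5, with invariant factors (1,1,1,1,1).

The boundary map ∂_2: C_2 → C_1 sends each 2-simplex [p,q,r] to [q,r] − [p,r] + [p,q]. For instance
  ∂[0,1,2] = [1,2] − [0,2] + [0,1],
  ∂[3,4,5] = [4,5] − [3,5] + [3,4].
The 12×8 boundary matrix has rank 7 and Smith normal form diag(1,1,1,1,1,1,1).

Reading off H_k = ker ∂_k / im ∂_{k+1}:

  H_0: rank C_0 − rank ∂_1 = 6 − 5 = 1, and the invariant factors of ∂_1 are all 1, so H_0 ≅ Z.
  H_1: rank ker ∂_1 − rank ∂_2 = (12 − 5) − 7 = 0, and the invariant factors of ∂_2 are all 1, so H_1 ≅ 0.
  H_2: rank ker ∂_2 − rank ∂_3 = (8 − 7) − 0 = 1, and there is no ∂_3, so H_2 ≅ Z.

H_0 ≅ Z,  H_1 = 0,  H_2 ≅ Z.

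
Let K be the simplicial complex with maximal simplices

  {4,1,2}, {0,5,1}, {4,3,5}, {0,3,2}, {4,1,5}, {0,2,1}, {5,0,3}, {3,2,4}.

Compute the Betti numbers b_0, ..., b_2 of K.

b_0 = 1, b_1 = 0, b_2 = 1.

Fix the vertex order 0 < 1 < 2 < 3 < 4 < 5 and write every simplex with vertices in increasing order. Then dim K = 2 and the simplices of K are:

  0-simplices (6): [0], [1], [2], [3], [4], [5]
  1-simplices (12): [0,1], [0,2], [0,3], [0,5], [1,2], [1,4], [1,5], [2,3], [2,4], [3,4], [3,5], [4,5]
  2-simplices (8): [0,1,2], [0,1,5], [0,2,3], [0,3,5], [1,2,4], [1,4,5], [2,3,4], [3,4,5]

giving chain groups C_0 ≅ Z^6, C_1 ≅ Z^12, C_2 ≅ Z^8.

Boundary ∂_1: C_1 → C_0 maps an edge to its endpoints' difference, ∂[p,q] = q − p.
The 6×12 boundary matrix has rank 5 and Smith normal form diag(1,1,1,1,1).

∂_2: C_2 → C_1 sends each 2-simplex [p,q,r] to [q,r] − [p,r] + [p,q]. For instance
  ∂[0,1,5] = [1,5] − [0,5] + [0,1],
  ∂[2,3,4] = [3,4] − [2,4] + [2,3].
As a 12×8 matrix over Z this has rank 7, with invariant factors (1,1,1,1,1,1,1).

From H_k ≅ ker(∂_k) / im(∂_{k+1}) we obtain:

  H_0: rank C_0 − rank ∂_1 = 6 − 5 = 1, and the invariant factors of ∂_1 are all 1, so H_0 = Z.
  H_1: rank ker ∂_1 − rank ∂_2 = (12 − 5) − 7 = 0, and the invariant factors of ∂_2 are all 1, so H_1 = 0.
  H_2: rank ker ∂_2 − rank ∂_3 = (8 − 7) − 0 = 1, and there is no ∂_3, so H_2 = Z.

As a check, the Euler characteristic is 6 − 12 + 8 = 2, which agrees with 1 − 0 + 1 = 2.

Hence the Betti numbers are b_0 = 1, b_1 = 0, b_2 = 1.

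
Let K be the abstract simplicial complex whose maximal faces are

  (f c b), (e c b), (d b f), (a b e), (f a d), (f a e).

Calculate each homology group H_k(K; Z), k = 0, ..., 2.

Fix the vertex order a < b < c < d < e < f and write every simplex with vertices in increasing order. Then dim K = 2 and the simplices of K are:

  0-simplices (6): a, b, c, d, e, f
  1-simplices (12): ab, ad, ae, af, bc, bd, be, bf, ce, cf, df, ef
  2-simplices (6): abe, adf, aef, bce, bcf, bdf

so the chain groups are C_0 ≅ Z^6, C_1 ≅ Z^12, C_2 ≅ Z^6.

Boundary ∂_1: C_1 → C_0 is given by ∂[p,q] = [q] − [p]. For instance
  ∂cf = f − c.
As a 6×12 matrix over Z this has rank 5, with invariant factors (1,1,1,1,1).

∂_2: C_2 → C_1 sends each 2-simplex [p,q,r] to [q,r] − [p,r] + [p,q]. For instance
  ∂bdf = df − bf + bd,
  ∂aef = ef − af + ae.
The resulting 12×6 matrix has rank 6, and its Smith normal form has invariant factors (1,1,1,1,1,1).

Reading off H_k = ker ∂_k / im ∂_{k+1}:

  H_0: rank C_0 − rank ∂_1 = 6 − 5 = 1, and the invariant factors of ∂_1 are all 1, so H_0 = Z.
  H_1: rank ker ∂_1 − rank ∂_2 = (12 − 5) − 6 = 1, and the invariant factors of ∂_2 are all 1, so H_1 = Z.
  H_2: rank ker ∂_2 − rank ∂_3 = (6 − 6) − 0 = 0, and there is no ∂_3, so H_2 = 0.

H_0 = Z,  H_1 = Z,  H_2 = 0.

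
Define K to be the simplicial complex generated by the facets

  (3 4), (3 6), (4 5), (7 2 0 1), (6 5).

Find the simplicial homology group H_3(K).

Take the total order 0 < 1 < 2 < 3 < 4 < 5 < 6 < 7 on the vertex set. Then K (dimension 3) consists of the simplices:

  0-simplices (8): [0], [1], [2], [3], [4], [5], [6], [7]
  1-simplices (10): [0,1], [0,2], [0,7], [1,2], [1,7], [2,7], [3,4], [3,6], [4,5], [5,6]
  2-simplices (4): [0,1,2], [0,1,7], [0,2,7], [1,2,7]
  3-simplices (1): [0,1,2,7]

so the chain groups are C_0 ≅ Z^8, C_1 ≅ Z^10, C_2 ≅ Z^4, C_3 ≅ Z^1.

The boundary map ∂_1: C_1 → C_0 maps an edge to its endpoints' difference, ∂[p,q] = q − p. For instance
  ∂[4,5] = [5] − [4].
The resulting 8×10 matrix has rank 6, and its Smith normal form has invariant factors (1,1,1,1,1,1).

The boundary map ∂_2: C_2 → C_1 sends each 2-simplex [p,q,r] to [q,r] − [p,r] + [p,q]. For instance
  ∂[0,2,7] = [2,7] − [0,7] + [0,2],
  ∂[1,2,7] = [2,7] − [1,7] + [1,2].
As a 10×4 matrix over Z this has rank 3, with invariant factors (1,1,1).

The boundary map ∂_3: C_3 → C_2 sends each 3-simplex σ to the alternating sum Σ_i (−1)^i (σ with its i-th vertex removed). For instance
  ∂[0,1,2,7] = [1,2,7] − [0,2,7] + [0,1,7] − [0,1,2].
As a 4×1 matrix over Z this has rank 1, with invariant factors (1).

Reading off H_k = ker ∂_k / im ∂_{k+1}:

  H_3: rank ker ∂_3 − rank ∂_4 = (1 − 1) − 0 = 0, and there is no ∂_4, so H_3 ≅ 0.

H_3 ≅ 0.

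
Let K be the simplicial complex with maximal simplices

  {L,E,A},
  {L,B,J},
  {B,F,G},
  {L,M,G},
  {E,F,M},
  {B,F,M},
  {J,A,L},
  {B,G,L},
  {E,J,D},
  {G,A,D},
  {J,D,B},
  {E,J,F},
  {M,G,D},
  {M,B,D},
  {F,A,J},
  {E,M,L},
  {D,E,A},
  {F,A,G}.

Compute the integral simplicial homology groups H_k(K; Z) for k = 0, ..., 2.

H_0 ≅ Z,  H_1 ≅ Z ⊕ Z/2,  H_2 = 0.

K has 9 vertices, 27 edges, 18 triangles.
rank ∂_0 = 0, rank ∂_1 = 8 ⇒ b_0 = 9 − 0 − 8 = 1; all invariant factors of ∂_1 are 1 so no torsion. So H_0 ≅ Z.
rank ∂_1 = 8, rank ∂_2 = 18 ⇒ b_1 = 27 − 8 − 18 = 1; ∂_2 has invariant factor(s) [2] giving torsion. So H_1 ≅ Z ⊕ Z/2.
rank ∂_2 = 18, rank ∂_3 = 0 ⇒ b_2 = 18 − 18 − 0 = 0. So H_2 ≅ 0.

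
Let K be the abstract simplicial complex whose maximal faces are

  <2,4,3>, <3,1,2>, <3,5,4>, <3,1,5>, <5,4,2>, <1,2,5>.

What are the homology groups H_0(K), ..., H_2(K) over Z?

H_0 = Z,  H_1 = 0,  H_2 = Z.

Fix the vertex order 1 < 2 < 3 < 4 < 5 and write every simplex with vertices in increasing order. Then dim K = 2 and the simplices of K are:

  0-simplices (5): [1], [2], [3], [4], [5]
  1-simplices (9): [1,2], [1,3], [1,5], [2,3], [2,4], [2,5], [3,4], [3,5], [4,5]
  2-simplices (6): [1,2,3], [1,2,5], [1,3,5], [2,3,4], [2,4,5], [3,4,5]

so the chain groups are C_0 ≅ Z^5, C_1 ≅ Z^9, C_2 ≅ Z^6.

∂_1: C_1 → C_0 sends each edge [p,q] (with p < q) to q − p. For instance
  ∂[2,4] = [4] − [2].
The resulting 5×9 matrix has rank 4, and its Smith normal form has invariant factors (1,1,1,1).

Boundary ∂_2: C_2 → C_1 sends each 2-simplex [p,q,r] to [q,r] − [p,r] + [p,q]. For instance
  ∂[1,3,5] = [3,5] − [1,5] + [1,3],
  ∂[1,2,3] = [2,3] − [1,3] + [1,2].
As a 9×6 matrix over Z this has rank 5, with invariant factors (1,1,1,1,1).

Computing H_k = (kernel of ∂_k) / (image of ∂_{k+1}):

  H_0: rank C_0 − rank ∂_1 = 5 − 4 = 1, and the invariant factors of ∂_1 are all 1, so H_0 ≅ Z.
  H_1: rank ker ∂_1 − rank ∂_2 = (9 − 4) − 5 = 0, and the invariant factors of ∂_2 are all 1, so H_1 ≅ 0.
  H_2: rank ker ∂_2 − rank ∂_3 = (6 − 5) − 0 = 1, and there is no ∂_3, so H_2 ≅ Z.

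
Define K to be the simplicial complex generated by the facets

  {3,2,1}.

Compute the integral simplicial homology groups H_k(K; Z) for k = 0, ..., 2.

H_0 ≅ Z,  H_1 = 0,  H_2 = 0.

We work with the vertex ordering 1 < 2 < 3. The simplices of K, each written with vertices in increasing order, are:

  0-simplices (3): [1], [2], [3]
  1-simplices (3): [1,2], [1,3], [2,3]
  2-simplices (1): [1,2,3]

giving chain groups C_0 ≅ Z^3, C_1 ≅ Z^3, C_2 ≅ Z^1.

Boundary ∂_1: C_1 → C_0 is given by ∂[p,q] = [q] − [p]. For instance
  ∂[1,2] = [2] − [1].
As a 3×3 matrix over Z this has rank 2, with invariant factors (1,1).

The boundary map ∂_2: C_2 → C_1 maps a triangle to the signed sum of its edges. For instance
  ∂[1,2,3] = [2,3] − [1,3] + [1,2].
The 3×1 boundary matrix has rank 1 and Smith normal form diag(1).

Reading off H_k = ker ∂_k / im ∂_{k+1}:

  H_0: rank C_0 − rank ∂_1 = 3 − 2 = 1, and the invariant factors of ∂_1 are all 1, so H_0 ≅ Z.
  H_1: rank ker ∂_1 − rank ∂_2 = (3 − 2) − 1 = 0, and the invariant factors of ∂_2 are all 1, so H_1 ≅ 0.
  H_2: rank ker ∂_2 − rank ∂_3 = (1 − 1) − 0 = 0, and there is no ∂_3, so H_2 ≅ 0.

As a check, the Euler characteristic is 3 − 3 + 1 = 1, which agrees with 1 − 0 + 0 = 1.
(K is a triangulation of the 2-simplex.)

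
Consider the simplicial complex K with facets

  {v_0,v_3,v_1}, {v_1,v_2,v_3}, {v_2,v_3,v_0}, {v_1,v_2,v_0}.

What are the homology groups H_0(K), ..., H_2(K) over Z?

H_0 = Z,  H_1 = 0,  H_2 = Z.

Take the total order v_0 < v_1 < v_2 < v_3 on the vertex set. Then K (dimension 2) consists of the simplices:

  0-simplices (4): [v_0], [v_1], [v_2], [v_3]
  1-simplices (6): [v_0,v_1], [v_0,v_2], [v_0,v_3], [v_1,v_2], [v_1,v_3], [v_2,v_3]
  2-simplices (4): [v_0,v_1,v_2], [v_0,v_1,v_3], [v_0,v_2,v_3], [v_1,v_2,v_3]

so the chain groups are C_0 ≅ Z^4, C_1 ≅ Z^6, C_2 ≅ Z^4.

Boundary ∂_1: C_1 → C_0 sends each edge [p,q] (with p < q) to q − p. For instance
  ∂[v_0,v_2] = [v_2] − [v_0].
The resulting 4×6 matrix has rank 3, and its Smith normal form has invariant factors (1,1,1).

The boundary map ∂_2: C_2 → C_1 maps a triangle to the signed sum of its edges. For instance
  ∂[v_0,v_1,v_3] = [v_1,v_3] − [v_0,v_3] + [v_0,v_1],
  ∂[v_0,v_2,v_3] = [v_2,v_3] − [v_0,v_3] + [v_0,v_2].
This gives a 6×4 integer matrix of rank 3; reducing to Smith normal form yields diagonal entries (1,1,1).

Reading off H_k = ker ∂_k / im ∂_{k+1}:

  H_0: rank C_0 − rank ∂_1 = 4 − 3 = 1, and the invariant factors of ∂_1 are all 1, so H_0 ≅ Z.
  H_1: rank ker ∂_1 − rank ∂_2 = (6 − 3) − 3 = 0, and the invariant factors of ∂_2 are all 1, so H_1 ≅ 0.
  H_2: rank ker ∂_2 − rank ∂_3 = (4 − 3) − 0 = 1, and there is no ∂_3, so H_2 ≅ Z.

(K is a triangulation of the 2-sphere S^2.)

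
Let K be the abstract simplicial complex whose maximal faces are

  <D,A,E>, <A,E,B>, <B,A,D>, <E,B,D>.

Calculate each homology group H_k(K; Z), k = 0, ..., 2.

H_0 = Z,  H_1 = 0,  H_2 = Z.

Order the vertices as A < B < D < E. Listing each simplex with vertices in this order, K has dimension 2 with simplices:

  0-simplices (4): A, B, D, E
  1-simplices (6): AB, AD, AE, BD, BE, DE
  2-simplices (4): ABD, ABE, ADE, BDE

Hence C_0 ≅ Z^4, C_1 ≅ Z^6, C_2 ≅ Z^4.

Boundary ∂_1: C_1 → C_0 sends each edge [p,q] (with p < q) to q − p. For instance
  ∂BE = E − B.
This gives a 4×6 integer matrix of rank 3; reducing to Smith normal form yields diagonal entries (1,1,1).

The boundary map ∂_2: C_2 → C_1 acts by ∂[p,q,r] = [q,r] − [p,r] + [p,q]. For instance
  ∂ABD = BD − AD + AB,
  ∂ABE = BE − AE + AB.
The resulting 6×4 matrix has rank 3, and its Smith normal form has invariant factors (1,1,1).

Reading off H_k = ker ∂_k / im ∂_{k+1}:

  H_0: rank C_0 − rank ∂_1 = 4 − 3 = 1, and the invariant factors of ∂_1 are all 1, so H_0 ≅ Z.
  H_1: rank ker ∂_1 − rank ∂_2 = (6 − 3) − 3 = 0, and the invariant factors of ∂_2 are all 1, so H_1 ≅ 0.
  H_2: rank ker ∂_2 − rank ∂_3 = (4 − 3) − 0 = 1, and there is no ∂_3, so H_2 ≅ Z.

(K is a triangulation of the 2-sphere S^2.)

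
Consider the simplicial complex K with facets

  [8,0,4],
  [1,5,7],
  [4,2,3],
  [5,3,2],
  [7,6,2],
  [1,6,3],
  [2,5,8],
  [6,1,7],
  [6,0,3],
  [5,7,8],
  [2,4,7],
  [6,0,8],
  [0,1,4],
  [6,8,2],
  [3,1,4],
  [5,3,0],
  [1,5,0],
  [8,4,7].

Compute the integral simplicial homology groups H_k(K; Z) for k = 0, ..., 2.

H_0 ≅ Z,  H_1 ≅ Z ⊕ Z_2,  H_2 = 0.

Fix the vertex order 0 < 1 < 2 < 3 < 4 < 5 < 6 < 7 < 8 and write every simplex with vertices in increasing order. Then dim K = 2 and the simplices of K are:

  0-simplices (9): [0], [1], [2], [3], [4], [5], [6], [7], [8]
  1-simplices (27): (27 of them)
  2-simplices (18): [0,1,4], [0,1,5], [0,3,5], [0,3,6], [0,4,8], [0,6,8], [1,3,4], [1,3,6], [1,5,7], [1,6,7], [2,3,4], [2,3,5], [2,4,7], [2,5,8], [2,6,7], [2,6,8], [4,7,8], [5,7,8]

Hence C_0 ≅ Z^9, C_1 ≅ Z^27, C_2 ≅ Z^18.

Boundary ∂_1: C_1 → C_0 is given by ∂[p,q] = [q] − [p].
As a 9×27 matrix over Z this has rank 8, with invariant factors (1,1,1,1,1,1,1,1).

∂_2: C_2 → C_1 acts by ∂[p,q,r] = [q,r] − [p,r] + [p,q]. For instance
  ∂[0,1,4] = [1,4] − [0,4] + [0,1],
  ∂[2,3,5] = [3,5] − [2,5] + [2,3].
This gives a 27×18 integer matrix of rank 18; reducing to Smith normal form yields diagonal entries (1,1,1,1,1,1,1,1,1,1,1,1,1,1,1,1,1,2).

Computing H_k = (kernel of ∂_k) / (image of ∂_{k+1}):

  H_0: rank C_0 − rank ∂_1 = 9 − 8 = 1, and the invariant factors of ∂_1 are all 1, so H_0 ≅ Z.
  H_1: rank ker ∂_1 − rank ∂_2 = (27 − 8) − 18 = 1, and ∂_2 has invariant factor 2 > 1, so H_1 ≅ Z ⊕ Z_2.
  H_2: rank ker ∂_2 − rank ∂_3 = (18 − 18) − 0 = 0, and there is no ∂_3, so H_2 ≅ 0.

As a check, the Euler characteristic is 9 − 27 + 18 = 0, which agrees with 1 − 1 + 0 = 0.
(K is a triangulation of the Klein bottle.)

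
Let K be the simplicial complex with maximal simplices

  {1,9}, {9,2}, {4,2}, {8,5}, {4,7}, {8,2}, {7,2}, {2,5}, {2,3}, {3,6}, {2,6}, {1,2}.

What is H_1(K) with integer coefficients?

H_1 = Z^4.

We work with the vertex ordering 1 < 2 < 3 < 4 < 5 < 6 < 7 < 8 < 9. The simplices of K, each written with vertices in increasing order, are:

  0-simplices (9): [1], [2], [3], [4], [5], [6], [7], [8], [9]
  1-simplices (12): [1,2], [1,9], [2,3], [2,4], [2,5], [2,6], [2,7], [2,8], [2,9], [3,6], [4,7], [5,8]

Hence C_0 ≅ Z^9, C_1 ≅ Z^12.

Boundary ∂_1: C_1 → C_0 is given by ∂[p,q] = [q] − [p].
As a 9×12 matrix over Z this has rank 8, with invariant factors (1,1,1,1,1,1,1,1).

Reading off H_k = ker ∂_k / im ∂_{k+1}:

  H_1: rank ker ∂_1 − rank ∂_2 = (12 − 8) − 0 = 4, and there is no ∂_2, so H_1 ≅ Z^4.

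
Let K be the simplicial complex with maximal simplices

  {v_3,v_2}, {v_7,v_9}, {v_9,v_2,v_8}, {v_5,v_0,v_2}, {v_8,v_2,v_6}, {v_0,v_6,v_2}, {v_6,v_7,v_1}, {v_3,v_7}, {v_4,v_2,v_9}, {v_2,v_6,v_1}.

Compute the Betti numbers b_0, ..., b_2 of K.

b_0 = 1, b_1 = 2, b_2 = 0.

Take the total order v_0 < v_1 < v_2 < v_3 < v_4 < v_5 < v_6 < v_7 < v_8 < v_9 on the vertex set. Then K (dimension 2) consists of the simplices:

  0-simplices (10): [v_0], [v_1], [v_2], [v_3], [v_4], [v_5], [v_6], [v_7], [v_8], [v_9]
  1-simplices (18): (18 of them)
  2-simplices (7): [v_0,v_2,v_5], [v_0,v_2,v_6], [v_1,v_2,v_6], [v_1,v_6,v_7], [v_2,v_4,v_9], [v_2,v_6,v_8], [v_2,v_8,v_9]

so the chain groups are C_0 ≅ Z^10, C_1 ≅ Z^18, C_2 ≅ Z^7.

∂_1: C_1 → C_0 is given by ∂[p,q] = [q] − [p]. For instance
  ∂[v_0,v_2] = [v_2] − [v_0].
The resulting 10×18 matrix has rank 9, and its Smith normal form has invariant factors (1,1,1,1,1,1,1,1,1).

The boundary map ∂_2: C_2 → C_1 sends each 2-simplex [p,q,r] to [q,r] − [p,r] + [p,q]. For instance
  ∂[v_2,v_8,v_9] = [v_8,v_9] − [v_2,v_9] + [v_2,v_8],
  ∂[v_1,v_6,v_7] = [v_6,v_7] − [v_1,v_7] + [v_1,v_6].
As a 18×7 matrix over Z this has rank 7, with invariant factors (1,1,1,1,1,1,1).

Reading off H_k = ker ∂_k / im ∂_{k+1}:

  H_0: rank C_0 − rank ∂_1 = 10 − 9 = 1, and the invariant factors of ∂_1 are all 1, so H_0 = Z.
  H_1: rank ker ∂_1 − rank ∂_2 = (18 − 9) − 7 = 2, and the invariant factors of ∂_2 are all 1, so H_1 = Z^2.
  H_2: rank ker ∂_2 − rank ∂_3 = (7 − 7) − 0 = 0, and there is no ∂_3, so H_2 = 0.

Hence the Betti numbers are b_0 = 1, b_1 = 2, b_2 = 0.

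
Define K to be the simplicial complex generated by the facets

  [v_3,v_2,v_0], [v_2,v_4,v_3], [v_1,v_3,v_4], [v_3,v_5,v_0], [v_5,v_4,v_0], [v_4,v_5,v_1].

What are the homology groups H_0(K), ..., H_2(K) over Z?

H_0 ≅ Z,  H_1 ≅ Z,  H_2 = 0.

Fix the vertex order v_0 < v_1 < v_2 < v_3 < v_4 < v_5 and write every simplex with vertices in increasing order. Then dim K = 2 and the simplices of K are:

  0-simplices (6): [v_0], [v_1], [v_2], [v_3], [v_4], [v_5]
  1-simplices (12): [v_0,v_2], [v_0,v_3], [v_0,v_4], [v_0,v_5], [v_1,v_3], [v_1,v_4], [v_1,v_5], [v_2,v_3], [v_2,v_4], [v_3,v_4], [v_3,v_5], [v_4,v_5]
  2-simplices (6): [v_0,v_2,v_3], [v_0,v_3,v_5], [v_0,v_4,v_5], [v_1,v_3,v_4], [v_1,v_4,v_5], [v_2,v_3,v_4]

giving chain groups C_0 ≅ Z^6, C_1 ≅ Z^12, C_2 ≅ Z^6.

Boundary ∂_1: C_1 → C_0 maps an edge to its endpoints' difference, ∂[p,q] = q − p.
The resulting 6×12 matrix has rank 5, and its Smith normal form has invariant factors (1,1,1,1,1).

Boundary ∂_2: C_2 → C_1 maps a triangle to the signed sum of its edges. For instance
  ∂[v_0,v_4,v_5] = [v_4,v_5] − [v_0,v_5] + [v_0,v_4],
  ∂[v_1,v_3,v_4] = [v_3,v_4] − [v_1,v_4] + [v_1,v_3].
The resulting 12×6 matrix has rank 6, and its Smith normal form has invariant factors (1,1,1,1,1,1).

Now H_k = ker ∂_k / im ∂_{k+1}, so:

  H_0: rank C_0 − rank ∂_1 = 6 − 5 = 1, and the invariant factors of ∂_1 are all 1, so H_0 ≅ Z.
  H_1: rank ker ∂_1 − rank ∂_2 = (12 − 5) − 6 = 1, and the invariant factors of ∂_2 are all 1, so H_1 ≅ Z.
  H_2: rank ker ∂_2 − rank ∂_3 = (6 − 6) − 0 = 0, and there is no ∂_3, so H_2 ≅ 0.

(K is a triangulation of the cylinder S^1 x I.)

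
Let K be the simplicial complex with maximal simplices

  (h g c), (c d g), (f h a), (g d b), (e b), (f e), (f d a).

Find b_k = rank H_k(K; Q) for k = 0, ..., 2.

b_0 = 1, b_1 = 2, b_2 = 0.

Order the vertices as a < b < c < d < e < f < g < h. Listing each simplex with vertices in this order, K has dimension 2 with simplices:

  0-simplices (8): a, b, c, d, e, f, g, h
  1-simplices (14): ad, af, ah, bd, be, bg, cd, cg, ch, df, dg, ef, fh, gh
  2-simplices (5): adf, afh, bdg, cdg, cgh

giving chain groups C_0 ≅ Z^8, C_1 ≅ Z^14, C_2 ≅ Z^5.

The boundary map ∂_1: C_1 → C_0 maps an edge to its endpoints' difference, ∂[p,q] = q − p.
As a 8×14 matrix over Z this has rank 7, with invariant factors (1,1,1,1,1,1,1).

The boundary map ∂_2: C_2 → C_1 sends each 2-simplex [p,q,r] to [q,r] − [p,r] + [p,q]. For instance
  ∂cgh = gh − ch + cg,
  ∂adf = df − af + ad.
The 14×5 boundary matrix has rank 5 and Smith normal form diag(1,1,1,1,1).

Computing H_k = (kernel of ∂_k) / (image of ∂_{k+1}):

  H_0: rank C_0 − rank ∂_1 = 8 − 7 = 1, and the invariant factors of ∂_1 are all 1, so H_0 = Z.
  H_1: rank ker ∂_1 − rank ∂_2 = (14 − 7) − 5 = 2, and the invariant factors of ∂_2 are all 1, so H_1 = Z^2.
  H_2: rank ker ∂_2 − rank ∂_3 = (5 − 5) − 0 = 0, and there is no ∂_3, so H_2 = 0.

As a check, the Euler characteristic is 8 − 14 + 5 = -1, which agrees with 1 − 2 + 0 = -1.

Hence the Betti numbers are b_0 = 1, b_1 = 2, b_2 = 0.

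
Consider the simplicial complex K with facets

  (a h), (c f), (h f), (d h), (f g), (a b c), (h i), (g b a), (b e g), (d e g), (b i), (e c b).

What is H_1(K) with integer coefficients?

H_1 = Z^4.

Order the vertices as a < b < c < d < e < f < g < h < i. Listing each simplex with vertices in this order, K has dimension 2 with simplices:

  0-simplices (9): a, b, c, d, e, f, g, h, i
  1-simplices (17): ab, ac, ag, ah, bc, be, bg, bi, ce, cf, de, dg, dh, eg, fg, fh, hi
  2-simplices (5): abc, abg, bce, beg, deg

so the chain groups are C_0 ≅ Z^9, C_1 ≅ Z^17, C_2 ≅ Z^5.

Boundary ∂_1: C_1 → C_0 is given by ∂[p,q] = [q] − [p].
The resulting 9×17 matrix has rank 8, and its Smith normal form has invariant factors (1,1,1,1,1,1,1,1).

∂_2: C_2 → C_1 maps a triangle to the signed sum of its edges. For instance
  ∂beg = eg − bg + be,
  ∂bce = ce − be + bc.
As a 17×5 matrix over Z this has rank 5, with invariant factors (1,1,1,1,1).

From H_k ≅ ker(∂_k) / im(∂_{k+1}) we obtain:

  H_1: rank ker ∂_1 − rank ∂_2 = (17 − 8) − 5 = 4, and the invariant factors of ∂_2 are all 1, so H_1 ≅ Z^4.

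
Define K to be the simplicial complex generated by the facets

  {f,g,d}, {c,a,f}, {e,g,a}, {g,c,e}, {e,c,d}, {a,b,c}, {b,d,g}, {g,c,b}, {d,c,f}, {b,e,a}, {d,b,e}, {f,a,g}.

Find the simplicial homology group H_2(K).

Fix the vertex order a < b < c < d < e < f < g and write every simplex with vertices in increasing order. Then dim K = 2 and the simplices of K are:

  0-simplices (7): a, b, c, d, e, f, g
  1-simplices (18): ab, ac, ae, af, ag, bc, bd, be, bg, cd, ce, cf, cg, de, df, dg, eg, fg
  2-simplices (12): abc, abe, acf, aeg, afg, bcg, bde, bdg, cde, cdf, ceg, dfg

Hence C_0 ≅ Z^7, C_1 ≅ Z^18, C_2 ≅ Z^12.

∂_1: C_1 → C_0 is given by ∂[p,q] = [q] − [p]. For instance
  ∂be = e − b.
As a 7×18 matrix over Z this has rank 6, with invariant factors (1,1,1,1,1,1).

∂_2: C_2 → C_1 acts by ∂[p,q,r] = [q,r] − [p,r] + [p,q]. For instance
  ∂abe = be − ae + ab,
  ∂acf = cf − af + ac.
The resulting 18×12 matrix has rank 12, and its Smith normal form has invariant factors (1,1,1,1,1,1,1,1,1,1,1,2).

Computing H_k = (kernel of ∂_k) / (image of ∂_{k+1}):

  H_2: rank ker ∂_2 − rank ∂_3 = (12 − 12) − 0 = 0, and there is no ∂_3, so H_2 ≅ 0.

(K is a triangulation of the real projective plane RP^2.)

H_2 ≅ 0.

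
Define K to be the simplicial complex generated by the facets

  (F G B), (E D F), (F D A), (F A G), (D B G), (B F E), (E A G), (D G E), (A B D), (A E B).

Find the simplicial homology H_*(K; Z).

Fix the vertex order A < B < D < E < F < G and write every simplex with vertices in increasing order. Then dim K = 2 and the simplices of K are:

  0-simplices (6): A, B, D, E, F, G
  1-simplices (15): AB, AD, AE, AF, AG, BD, BE, BF, BG, DE, DF, DG, EF, EG, FG
  2-simplices (10): ABD, ABE, ADF, AEG, AFG, BDG, BEF, BFG, DEF, DEG

giving chain groups C_0 ≅ Z^6, C_1 ≅ Z^15, C_2 ≅ Z^10.

∂_1: C_1 → C_0 maps an edge to its endpoints' difference, ∂[p,q] = q − p.
As a 6×15 matrix over Z this has rank 5, with invariant factors (1,1,1,1,1).

∂_2: C_2 → C_1 maps a triangle to the signed sum of its edges. For instance
  ∂ABD = BD − AD + AB,
  ∂BEF = EF − BF + BE.
The 15×10 boundary matrix has rank 10 and Smith normal form diag(1,1,1,1,1,1,1,1,1,2).

From H_k ≅ ker(∂_k) / im(∂_{k+1}) we obtain:

  H_0: rank C_0 − rank ∂_1 = 6 − 5 = 1, and the invariant factors of ∂_1 are all 1, so H_0 ≅ Z.
  H_1: rank ker ∂_1 − rank ∂_2 = (15 − 5) − 10 = 0, and ∂_2 has invariant factor 2 > 1, so H_1 ≅ Z/2.
  H_2: rank ker ∂_2 − rank ∂_3 = (10 − 10) − 0 = 0, and there is no ∂_3, so H_2 ≅ 0.

H_0 ≅ Z,  H_1 ≅ Z/2,  H_2 = 0.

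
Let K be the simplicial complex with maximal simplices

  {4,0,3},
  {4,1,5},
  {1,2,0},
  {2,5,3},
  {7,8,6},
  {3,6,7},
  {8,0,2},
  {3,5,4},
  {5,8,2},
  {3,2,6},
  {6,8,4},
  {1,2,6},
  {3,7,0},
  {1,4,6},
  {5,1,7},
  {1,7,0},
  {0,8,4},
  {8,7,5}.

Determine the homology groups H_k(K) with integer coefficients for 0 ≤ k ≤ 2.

H_0 = Z,  H_1 = Z^2,  H_2 = Z.

We work with the vertex ordering 0 < 1 < 2 < 3 < 4 < 5 < 6 < 7 < 8. The simplices of K, each written with vertices in increasing order, are:

  0-simplices (9): [0], [1], [2], [3], [4], [5], [6], [7], [8]
  1-simplices (27): (27 of them)
  2-simplices (18): [0,1,2], [0,1,7], [0,2,8], [0,3,4], [0,3,7], [0,4,8], [1,2,6], [1,4,5], [1,4,6], [1,5,7], [2,3,5], [2,3,6], [2,5,8], [3,4,5], [3,6,7], [4,6,8], [5,7,8], [6,7,8]

giving chain groups C_0 ≅ Z^9, C_1 ≅ Z^27, C_2 ≅ Z^18.

∂_1: C_1 → C_0 is given by ∂[p,q] = [q] − [p].
This gives a 9×27 integer matrix of rank 8; reducing to Smith normal form yields diagonal entries (1,1,1,1,1,1,1,1).

The boundary map ∂_2: C_2 → C_1 acts by ∂[p,q,r] = [q,r] − [p,r] + [p,q]. For instance
  ∂[2,5,8] = [5,8] − [2,8] + [2,5],
  ∂[0,3,4] = [3,4] − [0,4] + [0,3].
The 27×18 boundary matrix has rank 17 and Smith normal form diag(1,1,1,1,1,1,1,1,1,1,1,1,1,1,1,1,1).

Computing H_k = (kernel of ∂_k) / (image of ∂_{k+1}):

  H_0: rank C_0 − rank ∂_1 = 9 − 8 = 1, and the invariant factors of ∂_1 are all 1, so H_0 = Z.
  H_1: rank ker ∂_1 − rank ∂_2 = (27 − 8) − 17 = 2, and the invariant factors of ∂_2 are all 1, so H_1 = Z^2.
  H_2: rank ker ∂_2 − rank ∂_3 = (18 − 17) − 0 = 1, and there is no ∂_3, so H_2 = Z.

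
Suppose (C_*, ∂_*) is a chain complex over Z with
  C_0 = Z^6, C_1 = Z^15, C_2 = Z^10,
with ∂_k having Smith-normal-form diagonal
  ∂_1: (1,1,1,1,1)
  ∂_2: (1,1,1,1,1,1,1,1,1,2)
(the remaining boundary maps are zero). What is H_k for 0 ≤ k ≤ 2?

H_0 ≅ Z,  H_1 ≅ Z/2,  H_2 = 0.

H_0: b_0 = 6 − 0 − 5 = 1; torsion from ∂_1 factors > 1: none. So H_0 ≅ Z.
H_1: b_1 = 15 − 5 − 10 = 0; torsion from ∂_2 factors > 1: [2]. So H_1 ≅ Z/2.
H_2: b_2 = 10 − 10 − 0 = 0; torsion from ∂_3 factors > 1: none. So H_2 ≅ 0.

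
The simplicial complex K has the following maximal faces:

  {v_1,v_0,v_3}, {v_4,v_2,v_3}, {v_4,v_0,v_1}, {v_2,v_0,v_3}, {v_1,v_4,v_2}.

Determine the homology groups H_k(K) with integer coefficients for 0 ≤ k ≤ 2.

We work with the vertex ordering v_0 < v_1 < v_2 < v_3 < v_4. The simplices of K, each written with vertices in increasing order, are:

  0-simplices (5): [v_0], [v_1], [v_2], [v_3], [v_4]
  1-simplices (10): [v_0,v_1], [v_0,v_2], [v_0,v_3], [v_0,v_4], [v_1,v_2], [v_1,v_3], [v_1,v_4], [v_2,v_3], [v_2,v_4], [v_3,v_4]
  2-simplices (5): [v_0,v_1,v_3], [v_0,v_1,v_4], [v_0,v_2,v_3], [v_1,v_2,v_4], [v_2,v_3,v_4]

giving chain groups C_0 ≅ Z^5, C_1 ≅ Z^10, C_2 ≅ Z^5.

The boundary map ∂_1: C_1 → C_0 sends each edge [p,q] (with p < q) to q − p.
As a 5×10 matrix over Z this has rank 4, with invariant factors (1,1,1,1).

Boundary ∂_2: C_2 → C_1 maps a triangle to the signed sum of its edges. For instance
  ∂[v_0,v_1,v_3] = [v_1,v_3] − [v_0,v_3] + [v_0,v_1],
  ∂[v_0,v_2,v_3] = [v_2,v_3] − [v_0,v_3] + [v_0,v_2].
As a 10×5 matrix over Z this has rank 5, with invariant factors (1,1,1,1,1).

From H_k ≅ ker(∂_k) / im(∂_{k+1}) we obtain:

  H_0: rank C_0 − rank ∂_1 = 5 − 4 = 1, and the invariant factors of ∂_1 are all 1, so H_0 ≅ Z.
  H_1: rank ker ∂_1 − rank ∂_2 = (10 − 4) − 5 = 1, and the invariant factors of ∂_2 are all 1, so H_1 ≅ Z.
  H_2: rank ker ∂_2 − rank ∂_3 = (5 − 5) − 0 = 0, and there is no ∂_3, so H_2 ≅ 0.

As a check, the Euler characteristic is 5 − 10 + 5 = 0, which agrees with 1 − 1 + 0 = 0.

H_0 = Z,  H_1 = Z,  H_2 = 0.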